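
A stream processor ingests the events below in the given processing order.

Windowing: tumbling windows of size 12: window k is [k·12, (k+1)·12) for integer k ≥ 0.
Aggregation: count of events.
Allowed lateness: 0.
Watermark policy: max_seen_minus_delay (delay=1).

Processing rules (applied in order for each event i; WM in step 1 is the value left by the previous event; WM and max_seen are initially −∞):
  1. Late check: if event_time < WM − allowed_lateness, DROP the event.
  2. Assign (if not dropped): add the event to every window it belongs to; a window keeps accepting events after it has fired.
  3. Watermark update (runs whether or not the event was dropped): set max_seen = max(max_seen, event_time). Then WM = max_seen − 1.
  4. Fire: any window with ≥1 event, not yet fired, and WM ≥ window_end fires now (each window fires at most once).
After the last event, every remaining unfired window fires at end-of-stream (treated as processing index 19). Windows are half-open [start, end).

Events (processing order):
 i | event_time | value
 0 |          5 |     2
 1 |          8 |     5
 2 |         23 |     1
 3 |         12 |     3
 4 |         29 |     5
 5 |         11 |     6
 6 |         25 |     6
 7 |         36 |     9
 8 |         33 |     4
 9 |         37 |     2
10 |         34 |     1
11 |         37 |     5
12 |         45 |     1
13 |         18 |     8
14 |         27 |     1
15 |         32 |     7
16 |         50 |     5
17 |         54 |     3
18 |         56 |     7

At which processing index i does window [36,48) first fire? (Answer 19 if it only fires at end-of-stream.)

16

i=0 t=5 v=2: → [0,12); WM=4
i=1 t=8 v=5: → [0,12); WM=7
i=2 t=23 v=1: → [12,24); WM=22; [0,12) fires=2
i=3 t=12 v=3: DROP (t<22-0); WM=22
i=4 t=29 v=5: → [24,36); WM=28; [12,24) fires=1
i=5 t=11 v=6: DROP (t<28-0); WM=28
i=6 t=25 v=6: DROP (t<28-0); WM=28
i=7 t=36 v=9: → [36,48); WM=35
i=8 t=33 v=4: DROP (t<35-0); WM=35
i=9 t=37 v=2: → [36,48); WM=36; [24,36) fires=1
i=10 t=34 v=1: DROP (t<36-0); WM=36
i=11 t=37 v=5: → [36,48); WM=36
i=12 t=45 v=1: → [36,48); WM=44
i=13 t=18 v=8: DROP (t<44-0); WM=44
i=14 t=27 v=1: DROP (t<44-0); WM=44
i=15 t=32 v=7: DROP (t<44-0); WM=44
i=16 t=50 v=5: → [48,60); WM=49; [36,48) fires=4
i=17 t=54 v=3: → [48,60); WM=53
i=18 t=56 v=7: → [48,60); WM=55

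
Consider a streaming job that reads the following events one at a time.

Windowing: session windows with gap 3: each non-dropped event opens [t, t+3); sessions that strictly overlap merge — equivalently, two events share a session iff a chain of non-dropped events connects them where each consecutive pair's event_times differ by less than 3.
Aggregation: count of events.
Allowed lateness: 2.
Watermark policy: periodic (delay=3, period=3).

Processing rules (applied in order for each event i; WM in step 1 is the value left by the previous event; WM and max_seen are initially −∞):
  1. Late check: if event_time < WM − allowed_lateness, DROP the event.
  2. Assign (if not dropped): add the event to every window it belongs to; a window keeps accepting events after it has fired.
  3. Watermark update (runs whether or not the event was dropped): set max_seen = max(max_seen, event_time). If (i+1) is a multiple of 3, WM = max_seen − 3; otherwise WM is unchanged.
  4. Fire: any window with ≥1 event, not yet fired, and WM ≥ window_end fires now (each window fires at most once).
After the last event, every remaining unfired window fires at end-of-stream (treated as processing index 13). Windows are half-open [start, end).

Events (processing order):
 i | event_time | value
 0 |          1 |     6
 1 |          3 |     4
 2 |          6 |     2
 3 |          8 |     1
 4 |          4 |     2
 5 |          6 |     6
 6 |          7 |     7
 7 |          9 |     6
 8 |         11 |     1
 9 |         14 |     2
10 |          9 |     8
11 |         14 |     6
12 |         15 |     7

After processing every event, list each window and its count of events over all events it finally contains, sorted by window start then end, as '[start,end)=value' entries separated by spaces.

[1,14)=10 [14,18)=3

i=0 t=1 v=6: → [1,4); WM=−∞
i=1 t=3 v=4: → [1,6); WM=−∞
i=2 t=6 v=2: → [6,9); WM=3
i=3 t=8 v=1: → [6,11); WM=3
i=4 t=4 v=2: → [1,11); WM=3
i=5 t=6 v=6: → [1,11); WM=5
i=6 t=7 v=7: → [1,11); WM=5
i=7 t=9 v=6: → [1,12); WM=5
i=8 t=11 v=1: → [1,14); WM=8
i=9 t=14 v=2: → [14,17); WM=8
i=10 t=9 v=8: → [1,14); WM=8
i=11 t=14 v=6: → [14,17); WM=11
i=12 t=15 v=7: → [14,18); WM=11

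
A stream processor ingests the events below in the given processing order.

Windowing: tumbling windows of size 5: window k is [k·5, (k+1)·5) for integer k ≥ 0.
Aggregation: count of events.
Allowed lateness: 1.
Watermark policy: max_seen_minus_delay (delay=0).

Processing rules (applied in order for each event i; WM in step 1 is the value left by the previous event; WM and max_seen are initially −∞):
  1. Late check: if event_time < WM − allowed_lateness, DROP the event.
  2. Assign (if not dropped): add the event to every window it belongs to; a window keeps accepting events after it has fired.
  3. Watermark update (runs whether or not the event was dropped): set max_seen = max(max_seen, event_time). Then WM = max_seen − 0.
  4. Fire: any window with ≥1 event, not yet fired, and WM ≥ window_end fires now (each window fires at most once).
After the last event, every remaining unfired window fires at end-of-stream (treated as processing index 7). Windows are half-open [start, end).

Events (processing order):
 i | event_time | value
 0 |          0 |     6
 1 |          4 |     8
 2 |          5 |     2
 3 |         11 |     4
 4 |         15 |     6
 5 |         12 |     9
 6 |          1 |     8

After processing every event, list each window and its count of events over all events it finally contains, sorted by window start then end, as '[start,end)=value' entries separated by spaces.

i=0 t=0 v=6: → [0,5); WM=0
i=1 t=4 v=8: → [0,5); WM=4
i=2 t=5 v=2: → [5,10); WM=5; [0,5) fires=2
i=3 t=11 v=4: → [10,15); WM=11; [5,10) fires=1
i=4 t=15 v=6: → [15,20); WM=15; [10,15) fires=1
i=5 t=12 v=9: DROP (t<15-1); WM=15
i=6 t=1 v=8: DROP (t<15-1); WM=15

[0,5)=2 [5,10)=1 [10,15)=1 [15,20)=1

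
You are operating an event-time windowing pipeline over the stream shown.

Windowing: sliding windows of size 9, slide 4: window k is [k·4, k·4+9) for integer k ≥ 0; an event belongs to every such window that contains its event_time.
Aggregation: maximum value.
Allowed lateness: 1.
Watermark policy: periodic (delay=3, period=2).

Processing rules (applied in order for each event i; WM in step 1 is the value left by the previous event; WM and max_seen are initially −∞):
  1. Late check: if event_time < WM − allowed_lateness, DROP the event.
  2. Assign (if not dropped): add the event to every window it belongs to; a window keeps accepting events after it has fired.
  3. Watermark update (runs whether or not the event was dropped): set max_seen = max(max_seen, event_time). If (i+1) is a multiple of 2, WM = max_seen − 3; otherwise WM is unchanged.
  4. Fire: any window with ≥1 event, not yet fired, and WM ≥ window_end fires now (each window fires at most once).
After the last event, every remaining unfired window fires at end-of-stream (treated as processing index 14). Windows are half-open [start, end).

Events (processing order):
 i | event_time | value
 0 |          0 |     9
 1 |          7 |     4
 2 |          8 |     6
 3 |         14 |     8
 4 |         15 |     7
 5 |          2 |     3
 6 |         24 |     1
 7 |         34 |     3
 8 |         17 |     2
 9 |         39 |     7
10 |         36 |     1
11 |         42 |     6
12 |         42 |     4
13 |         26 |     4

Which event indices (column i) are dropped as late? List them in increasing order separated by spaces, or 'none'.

5 8 13

i=0 t=0 v=9: → [0,9); WM=−∞
i=1 t=7 v=4: → [4,13),[0,9); WM=4
i=2 t=8 v=6: → [8,17),[4,13),[0,9); WM=4
i=3 t=14 v=8: → [12,21),[8,17); WM=11; [0,9) fires=9
i=4 t=15 v=7: → [12,21),[8,17); WM=11
i=5 t=2 v=3: DROP (t<11-1); WM=12
i=6 t=24 v=1: → [24,33),[20,29),[16,25); WM=12
i=7 t=34 v=3: → [32,41),[28,37); WM=31; [4,13) fires=6 [8,17) fires=8 [12,21) fires=8 [16,25) fires=1 [20,29) fires=1
i=8 t=17 v=2: DROP (t<31-1); WM=31
i=9 t=39 v=7: → [36,45),[32,41); WM=36; [24,33) fires=1
i=10 t=36 v=1: → [36,45),[32,41),[28,37); WM=36
i=11 t=42 v=6: → [40,49),[36,45); WM=39; [28,37) fires=3
i=12 t=42 v=4: → [40,49),[36,45); WM=39
i=13 t=26 v=4: DROP (t<39-1); WM=39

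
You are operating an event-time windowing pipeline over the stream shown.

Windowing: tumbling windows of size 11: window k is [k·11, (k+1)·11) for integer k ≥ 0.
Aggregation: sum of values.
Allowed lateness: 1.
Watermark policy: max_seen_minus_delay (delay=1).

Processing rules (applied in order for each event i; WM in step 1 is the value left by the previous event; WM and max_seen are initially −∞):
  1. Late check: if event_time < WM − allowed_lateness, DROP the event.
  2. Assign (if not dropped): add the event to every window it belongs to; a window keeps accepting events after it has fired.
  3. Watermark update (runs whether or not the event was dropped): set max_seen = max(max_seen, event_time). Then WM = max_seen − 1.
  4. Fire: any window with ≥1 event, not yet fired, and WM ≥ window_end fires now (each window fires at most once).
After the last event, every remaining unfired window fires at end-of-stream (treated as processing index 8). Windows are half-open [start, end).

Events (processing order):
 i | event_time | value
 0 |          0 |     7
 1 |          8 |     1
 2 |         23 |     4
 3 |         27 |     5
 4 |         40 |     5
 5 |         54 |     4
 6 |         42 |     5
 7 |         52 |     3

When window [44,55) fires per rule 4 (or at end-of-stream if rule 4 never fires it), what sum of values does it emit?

i=0 t=0 v=7: → [0,11); WM=-1
i=1 t=8 v=1: → [0,11); WM=7
i=2 t=23 v=4: → [22,33); WM=22; [0,11) fires=8
i=3 t=27 v=5: → [22,33); WM=26
i=4 t=40 v=5: → [33,44); WM=39; [22,33) fires=9
i=5 t=54 v=4: → [44,55); WM=53; [33,44) fires=5
i=6 t=42 v=5: DROP (t<53-1); WM=53
i=7 t=52 v=3: → [44,55); WM=53

7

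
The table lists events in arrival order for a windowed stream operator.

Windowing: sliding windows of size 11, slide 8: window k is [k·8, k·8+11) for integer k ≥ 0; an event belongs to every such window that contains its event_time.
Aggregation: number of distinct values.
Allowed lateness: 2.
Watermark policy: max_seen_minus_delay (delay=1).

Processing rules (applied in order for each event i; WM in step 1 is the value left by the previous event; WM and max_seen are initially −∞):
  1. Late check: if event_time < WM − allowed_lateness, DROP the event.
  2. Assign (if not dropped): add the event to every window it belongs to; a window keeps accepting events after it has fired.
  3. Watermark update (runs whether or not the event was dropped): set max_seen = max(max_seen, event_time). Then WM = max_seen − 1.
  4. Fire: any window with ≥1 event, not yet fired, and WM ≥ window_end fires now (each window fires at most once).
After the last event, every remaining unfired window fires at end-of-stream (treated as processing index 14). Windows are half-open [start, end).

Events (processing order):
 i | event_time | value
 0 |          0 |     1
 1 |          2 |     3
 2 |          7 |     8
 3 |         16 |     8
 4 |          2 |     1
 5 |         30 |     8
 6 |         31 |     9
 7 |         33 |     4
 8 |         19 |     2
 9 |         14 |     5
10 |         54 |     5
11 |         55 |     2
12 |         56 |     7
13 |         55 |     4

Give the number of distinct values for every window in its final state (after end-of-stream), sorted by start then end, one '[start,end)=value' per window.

i=0 t=0 v=1: → [0,11); WM=-1
i=1 t=2 v=3: → [0,11); WM=1
i=2 t=7 v=8: → [0,11); WM=6
i=3 t=16 v=8: → [16,27),[8,19); WM=15; [0,11) fires=3
i=4 t=2 v=1: DROP (t<15-2); WM=15
i=5 t=30 v=8: → [24,35); WM=29; [8,19) fires=1 [16,27) fires=1
i=6 t=31 v=9: → [24,35); WM=30
i=7 t=33 v=4: → [32,43),[24,35); WM=32
i=8 t=19 v=2: DROP (t<32-2); WM=32
i=9 t=14 v=5: DROP (t<32-2); WM=32
i=10 t=54 v=5: → [48,59); WM=53; [24,35) fires=3 [32,43) fires=1
i=11 t=55 v=2: → [48,59); WM=54
i=12 t=56 v=7: → [56,67),[48,59); WM=55
i=13 t=55 v=4: → [48,59); WM=55

[0,11)=3 [8,19)=1 [16,27)=1 [24,35)=3 [32,43)=1 [48,59)=4 [56,67)=1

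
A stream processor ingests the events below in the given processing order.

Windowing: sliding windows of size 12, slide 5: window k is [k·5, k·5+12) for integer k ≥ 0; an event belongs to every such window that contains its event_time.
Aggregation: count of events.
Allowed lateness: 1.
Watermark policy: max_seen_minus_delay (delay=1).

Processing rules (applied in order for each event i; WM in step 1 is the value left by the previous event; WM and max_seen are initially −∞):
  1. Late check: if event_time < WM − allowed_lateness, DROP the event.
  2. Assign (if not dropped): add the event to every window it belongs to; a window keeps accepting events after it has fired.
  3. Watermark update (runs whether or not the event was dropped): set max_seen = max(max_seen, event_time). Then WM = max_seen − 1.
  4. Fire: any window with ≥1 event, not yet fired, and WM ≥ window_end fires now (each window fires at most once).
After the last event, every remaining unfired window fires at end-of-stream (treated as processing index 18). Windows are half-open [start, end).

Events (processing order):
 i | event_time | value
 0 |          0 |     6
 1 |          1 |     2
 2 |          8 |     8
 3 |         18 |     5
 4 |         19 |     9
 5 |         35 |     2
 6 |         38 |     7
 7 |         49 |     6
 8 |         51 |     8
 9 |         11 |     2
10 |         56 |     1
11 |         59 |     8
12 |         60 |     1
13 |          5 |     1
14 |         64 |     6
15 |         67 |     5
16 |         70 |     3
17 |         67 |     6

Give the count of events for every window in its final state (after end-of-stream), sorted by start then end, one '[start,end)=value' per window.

[0,12)=3 [5,17)=1 [10,22)=2 [15,27)=2 [25,37)=1 [30,42)=2 [35,47)=2 [40,52)=2 [45,57)=3 [50,62)=4 [55,67)=4 [60,72)=4 [65,77)=2 [70,82)=1

i=0 t=0 v=6: → [0,12); WM=-1
i=1 t=1 v=2: → [0,12); WM=0
i=2 t=8 v=8: → [5,17),[0,12); WM=7
i=3 t=18 v=5: → [15,27),[10,22); WM=17; [0,12) fires=3 [5,17) fires=1
i=4 t=19 v=9: → [15,27),[10,22); WM=18
i=5 t=35 v=2: → [35,47),[30,42),[25,37); WM=34; [10,22) fires=2 [15,27) fires=2
i=6 t=38 v=7: → [35,47),[30,42); WM=37; [25,37) fires=1
i=7 t=49 v=6: → [45,57),[40,52); WM=48; [30,42) fires=2 [35,47) fires=2
i=8 t=51 v=8: → [50,62),[45,57),[40,52); WM=50
i=9 t=11 v=2: DROP (t<50-1); WM=50
i=10 t=56 v=1: → [55,67),[50,62),[45,57); WM=55; [40,52) fires=2
i=11 t=59 v=8: → [55,67),[50,62); WM=58; [45,57) fires=3
i=12 t=60 v=1: → [60,72),[55,67),[50,62); WM=59
i=13 t=5 v=1: DROP (t<59-1); WM=59
i=14 t=64 v=6: → [60,72),[55,67); WM=63; [50,62) fires=4
i=15 t=67 v=5: → [65,77),[60,72); WM=66
i=16 t=70 v=3: → [70,82),[65,77),[60,72); WM=69; [55,67) fires=4
i=17 t=67 v=6: DROP (t<69-1); WM=69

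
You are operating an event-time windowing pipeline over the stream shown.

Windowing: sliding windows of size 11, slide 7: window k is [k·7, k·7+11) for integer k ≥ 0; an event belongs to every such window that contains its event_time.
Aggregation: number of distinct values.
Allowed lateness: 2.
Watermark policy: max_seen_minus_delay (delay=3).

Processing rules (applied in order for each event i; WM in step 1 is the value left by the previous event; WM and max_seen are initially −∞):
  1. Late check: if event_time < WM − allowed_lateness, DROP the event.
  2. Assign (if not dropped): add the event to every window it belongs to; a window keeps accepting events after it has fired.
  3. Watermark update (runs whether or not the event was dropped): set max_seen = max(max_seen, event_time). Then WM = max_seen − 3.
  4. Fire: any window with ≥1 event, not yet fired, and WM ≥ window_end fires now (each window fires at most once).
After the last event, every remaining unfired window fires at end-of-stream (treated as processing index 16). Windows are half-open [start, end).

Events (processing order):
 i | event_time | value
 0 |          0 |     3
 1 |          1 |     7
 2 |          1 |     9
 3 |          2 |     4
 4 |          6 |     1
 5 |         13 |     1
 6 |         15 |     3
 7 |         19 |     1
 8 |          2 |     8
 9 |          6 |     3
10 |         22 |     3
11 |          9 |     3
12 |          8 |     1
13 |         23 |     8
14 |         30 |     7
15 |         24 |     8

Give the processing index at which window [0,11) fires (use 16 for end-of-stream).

6

i=0 t=0 v=3: → [0,11); WM=-3
i=1 t=1 v=7: → [0,11); WM=-2
i=2 t=1 v=9: → [0,11); WM=-2
i=3 t=2 v=4: → [0,11); WM=-1
i=4 t=6 v=1: → [0,11); WM=3
i=5 t=13 v=1: → [7,18); WM=10
i=6 t=15 v=3: → [14,25),[7,18); WM=12; [0,11) fires=5
i=7 t=19 v=1: → [14,25); WM=16
i=8 t=2 v=8: DROP (t<16-2); WM=16
i=9 t=6 v=3: DROP (t<16-2); WM=16
i=10 t=22 v=3: → [21,32),[14,25); WM=19; [7,18) fires=2
i=11 t=9 v=3: DROP (t<19-2); WM=19
i=12 t=8 v=1: DROP (t<19-2); WM=19
i=13 t=23 v=8: → [21,32),[14,25); WM=20
i=14 t=30 v=7: → [28,39),[21,32); WM=27; [14,25) fires=3
i=15 t=24 v=8: DROP (t<27-2); WM=27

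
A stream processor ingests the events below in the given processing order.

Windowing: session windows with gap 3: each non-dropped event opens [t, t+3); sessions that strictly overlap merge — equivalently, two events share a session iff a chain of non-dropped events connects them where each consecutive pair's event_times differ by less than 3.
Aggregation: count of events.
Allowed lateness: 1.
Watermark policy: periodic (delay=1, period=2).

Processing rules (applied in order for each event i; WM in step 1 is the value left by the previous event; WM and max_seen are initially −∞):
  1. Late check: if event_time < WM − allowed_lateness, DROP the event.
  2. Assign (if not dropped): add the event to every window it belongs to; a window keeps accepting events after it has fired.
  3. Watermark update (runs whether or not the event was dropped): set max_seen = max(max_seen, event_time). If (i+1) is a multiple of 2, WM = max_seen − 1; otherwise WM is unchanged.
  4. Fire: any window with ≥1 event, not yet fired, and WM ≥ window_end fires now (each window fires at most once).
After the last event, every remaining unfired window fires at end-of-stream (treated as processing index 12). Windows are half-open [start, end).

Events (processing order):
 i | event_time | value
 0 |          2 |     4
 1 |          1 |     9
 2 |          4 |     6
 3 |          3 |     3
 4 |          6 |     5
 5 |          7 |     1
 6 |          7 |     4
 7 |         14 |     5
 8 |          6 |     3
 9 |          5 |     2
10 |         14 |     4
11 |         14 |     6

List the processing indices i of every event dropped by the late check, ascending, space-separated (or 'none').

i=0 t=2 v=4: → [2,5); WM=−∞
i=1 t=1 v=9: → [1,5); WM=1
i=2 t=4 v=6: → [1,7); WM=1
i=3 t=3 v=3: → [1,7); WM=3
i=4 t=6 v=5: → [1,9); WM=3
i=5 t=7 v=1: → [1,10); WM=6
i=6 t=7 v=4: → [1,10); WM=6
i=7 t=14 v=5: → [14,17); WM=13
i=8 t=6 v=3: DROP (t<13-1); WM=13
i=9 t=5 v=2: DROP (t<13-1); WM=13
i=10 t=14 v=4: → [14,17); WM=13
i=11 t=14 v=6: → [14,17); WM=13

8 9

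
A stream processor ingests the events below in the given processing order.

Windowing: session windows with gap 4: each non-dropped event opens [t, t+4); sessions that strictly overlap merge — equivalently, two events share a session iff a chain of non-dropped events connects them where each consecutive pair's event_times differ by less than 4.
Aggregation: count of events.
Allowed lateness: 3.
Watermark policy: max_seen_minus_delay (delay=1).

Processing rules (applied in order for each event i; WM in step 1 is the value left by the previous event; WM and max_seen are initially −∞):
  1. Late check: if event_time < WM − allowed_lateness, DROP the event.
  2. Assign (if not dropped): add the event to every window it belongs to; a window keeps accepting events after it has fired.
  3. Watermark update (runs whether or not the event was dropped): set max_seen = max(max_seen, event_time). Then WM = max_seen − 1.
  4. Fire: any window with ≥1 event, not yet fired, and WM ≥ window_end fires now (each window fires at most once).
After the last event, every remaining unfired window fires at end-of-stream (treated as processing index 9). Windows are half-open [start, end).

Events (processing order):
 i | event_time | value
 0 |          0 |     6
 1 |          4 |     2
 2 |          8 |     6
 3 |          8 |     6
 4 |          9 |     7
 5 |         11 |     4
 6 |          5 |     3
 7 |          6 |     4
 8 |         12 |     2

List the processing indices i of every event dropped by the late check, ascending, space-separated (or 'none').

6 7

i=0 t=0 v=6: → [0,4); WM=-1
i=1 t=4 v=2: → [4,8); WM=3
i=2 t=8 v=6: → [8,12); WM=7
i=3 t=8 v=6: → [8,12); WM=7
i=4 t=9 v=7: → [8,13); WM=8
i=5 t=11 v=4: → [8,15); WM=10
i=6 t=5 v=3: DROP (t<10-3); WM=10
i=7 t=6 v=4: DROP (t<10-3); WM=10
i=8 t=12 v=2: → [8,16); WM=11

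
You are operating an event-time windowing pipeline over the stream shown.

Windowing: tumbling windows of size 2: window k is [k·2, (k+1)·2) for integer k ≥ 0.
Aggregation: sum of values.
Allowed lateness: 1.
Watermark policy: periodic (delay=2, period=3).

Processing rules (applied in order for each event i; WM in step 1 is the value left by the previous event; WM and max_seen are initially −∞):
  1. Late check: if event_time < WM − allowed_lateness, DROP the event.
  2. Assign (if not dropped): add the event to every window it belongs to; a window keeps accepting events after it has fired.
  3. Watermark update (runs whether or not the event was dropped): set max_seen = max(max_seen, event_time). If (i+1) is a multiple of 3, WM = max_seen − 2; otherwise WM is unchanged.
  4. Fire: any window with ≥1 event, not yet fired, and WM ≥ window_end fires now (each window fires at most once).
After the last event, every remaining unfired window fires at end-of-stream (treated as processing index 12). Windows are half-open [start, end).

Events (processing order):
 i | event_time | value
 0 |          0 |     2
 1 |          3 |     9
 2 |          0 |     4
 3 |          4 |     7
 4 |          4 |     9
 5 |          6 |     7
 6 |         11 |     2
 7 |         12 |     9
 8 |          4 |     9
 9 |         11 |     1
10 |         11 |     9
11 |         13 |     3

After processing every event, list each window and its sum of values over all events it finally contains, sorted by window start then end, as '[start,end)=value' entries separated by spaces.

[0,2)=6 [2,4)=9 [4,6)=25 [6,8)=7 [10,12)=12 [12,14)=12

i=0 t=0 v=2: → [0,2); WM=−∞
i=1 t=3 v=9: → [2,4); WM=−∞
i=2 t=0 v=4: → [0,2); WM=1
i=3 t=4 v=7: → [4,6); WM=1
i=4 t=4 v=9: → [4,6); WM=1
i=5 t=6 v=7: → [6,8); WM=4; [0,2) fires=6 [2,4) fires=9
i=6 t=11 v=2: → [10,12); WM=4
i=7 t=12 v=9: → [12,14); WM=4
i=8 t=4 v=9: → [4,6); WM=10; [4,6) fires=25 [6,8) fires=7
i=9 t=11 v=1: → [10,12); WM=10
i=10 t=11 v=9: → [10,12); WM=10
i=11 t=13 v=3: → [12,14); WM=11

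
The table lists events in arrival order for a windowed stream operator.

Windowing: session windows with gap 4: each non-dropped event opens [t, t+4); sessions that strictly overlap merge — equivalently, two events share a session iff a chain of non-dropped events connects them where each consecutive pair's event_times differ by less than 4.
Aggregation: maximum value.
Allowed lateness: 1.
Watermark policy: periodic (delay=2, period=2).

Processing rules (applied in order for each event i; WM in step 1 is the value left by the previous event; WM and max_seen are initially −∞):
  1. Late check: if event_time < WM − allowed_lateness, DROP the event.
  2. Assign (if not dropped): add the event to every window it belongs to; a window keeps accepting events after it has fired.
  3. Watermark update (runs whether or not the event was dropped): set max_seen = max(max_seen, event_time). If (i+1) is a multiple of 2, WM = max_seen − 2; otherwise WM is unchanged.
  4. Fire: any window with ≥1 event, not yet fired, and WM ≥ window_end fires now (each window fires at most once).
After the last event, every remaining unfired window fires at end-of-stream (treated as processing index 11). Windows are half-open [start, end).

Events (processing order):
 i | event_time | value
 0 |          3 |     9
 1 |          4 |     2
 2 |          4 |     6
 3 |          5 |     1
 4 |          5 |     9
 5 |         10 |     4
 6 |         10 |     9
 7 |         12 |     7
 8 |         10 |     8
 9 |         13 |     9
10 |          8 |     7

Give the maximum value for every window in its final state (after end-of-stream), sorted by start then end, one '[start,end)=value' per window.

[3,9)=9 [10,17)=9

i=0 t=3 v=9: → [3,7); WM=−∞
i=1 t=4 v=2: → [3,8); WM=2
i=2 t=4 v=6: → [3,8); WM=2
i=3 t=5 v=1: → [3,9); WM=3
i=4 t=5 v=9: → [3,9); WM=3
i=5 t=10 v=4: → [10,14); WM=8
i=6 t=10 v=9: → [10,14); WM=8
i=7 t=12 v=7: → [10,16); WM=10
i=8 t=10 v=8: → [10,16); WM=10
i=9 t=13 v=9: → [10,17); WM=11
i=10 t=8 v=7: DROP (t<11-1); WM=11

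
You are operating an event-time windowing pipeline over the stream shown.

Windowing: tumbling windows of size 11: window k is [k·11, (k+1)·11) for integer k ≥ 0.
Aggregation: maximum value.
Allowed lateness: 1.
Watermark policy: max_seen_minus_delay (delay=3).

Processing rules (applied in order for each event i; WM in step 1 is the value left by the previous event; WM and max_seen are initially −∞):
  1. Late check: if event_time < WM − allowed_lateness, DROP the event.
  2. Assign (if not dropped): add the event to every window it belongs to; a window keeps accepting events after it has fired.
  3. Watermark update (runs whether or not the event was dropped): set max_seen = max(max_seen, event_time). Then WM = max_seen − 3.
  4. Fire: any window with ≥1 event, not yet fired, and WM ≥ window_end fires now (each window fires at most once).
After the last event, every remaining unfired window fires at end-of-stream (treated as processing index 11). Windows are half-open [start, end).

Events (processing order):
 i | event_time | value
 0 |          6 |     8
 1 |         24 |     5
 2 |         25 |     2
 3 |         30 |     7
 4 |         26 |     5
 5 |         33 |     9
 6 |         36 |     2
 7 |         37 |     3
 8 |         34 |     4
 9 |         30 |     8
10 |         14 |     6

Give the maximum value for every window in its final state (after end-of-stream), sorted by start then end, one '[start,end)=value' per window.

i=0 t=6 v=8: → [0,11); WM=3
i=1 t=24 v=5: → [22,33); WM=21; [0,11) fires=8
i=2 t=25 v=2: → [22,33); WM=22
i=3 t=30 v=7: → [22,33); WM=27
i=4 t=26 v=5: → [22,33); WM=27
i=5 t=33 v=9: → [33,44); WM=30
i=6 t=36 v=2: → [33,44); WM=33; [22,33) fires=7
i=7 t=37 v=3: → [33,44); WM=34
i=8 t=34 v=4: → [33,44); WM=34
i=9 t=30 v=8: DROP (t<34-1); WM=34
i=10 t=14 v=6: DROP (t<34-1); WM=34

[0,11)=8 [22,33)=7 [33,44)=9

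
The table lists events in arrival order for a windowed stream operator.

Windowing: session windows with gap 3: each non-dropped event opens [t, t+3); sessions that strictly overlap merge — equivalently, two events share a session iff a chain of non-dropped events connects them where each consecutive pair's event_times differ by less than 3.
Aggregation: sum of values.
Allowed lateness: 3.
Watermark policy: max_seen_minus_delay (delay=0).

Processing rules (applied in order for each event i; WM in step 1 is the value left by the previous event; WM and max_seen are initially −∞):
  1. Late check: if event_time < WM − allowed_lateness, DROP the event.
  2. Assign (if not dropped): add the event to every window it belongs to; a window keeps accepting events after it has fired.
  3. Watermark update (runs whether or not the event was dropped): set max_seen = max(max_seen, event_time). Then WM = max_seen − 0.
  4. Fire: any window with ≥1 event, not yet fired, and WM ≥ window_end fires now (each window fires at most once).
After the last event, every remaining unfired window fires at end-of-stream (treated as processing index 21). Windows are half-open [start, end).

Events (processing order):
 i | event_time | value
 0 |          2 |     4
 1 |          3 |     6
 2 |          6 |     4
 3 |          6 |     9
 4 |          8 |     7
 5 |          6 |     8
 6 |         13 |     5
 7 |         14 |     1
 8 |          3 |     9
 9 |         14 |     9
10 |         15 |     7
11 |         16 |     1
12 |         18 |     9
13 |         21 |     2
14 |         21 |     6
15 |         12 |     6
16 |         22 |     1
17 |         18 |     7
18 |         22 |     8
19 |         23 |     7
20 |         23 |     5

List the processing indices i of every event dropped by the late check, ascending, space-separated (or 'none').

8 15 17

i=0 t=2 v=4: → [2,5); WM=2
i=1 t=3 v=6: → [2,6); WM=3
i=2 t=6 v=4: → [6,9); WM=6
i=3 t=6 v=9: → [6,9); WM=6
i=4 t=8 v=7: → [6,11); WM=8
i=5 t=6 v=8: → [6,11); WM=8
i=6 t=13 v=5: → [13,16); WM=13
i=7 t=14 v=1: → [13,17); WM=14
i=8 t=3 v=9: DROP (t<14-3); WM=14
i=9 t=14 v=9: → [13,17); WM=14
i=10 t=15 v=7: → [13,18); WM=15
i=11 t=16 v=1: → [13,19); WM=16
i=12 t=18 v=9: → [13,21); WM=18
i=13 t=21 v=2: → [21,24); WM=21
i=14 t=21 v=6: → [21,24); WM=21
i=15 t=12 v=6: DROP (t<21-3); WM=21
i=16 t=22 v=1: → [21,25); WM=22
i=17 t=18 v=7: DROP (t<22-3); WM=22
i=18 t=22 v=8: → [21,25); WM=22
i=19 t=23 v=7: → [21,26); WM=23
i=20 t=23 v=5: → [21,26); WM=23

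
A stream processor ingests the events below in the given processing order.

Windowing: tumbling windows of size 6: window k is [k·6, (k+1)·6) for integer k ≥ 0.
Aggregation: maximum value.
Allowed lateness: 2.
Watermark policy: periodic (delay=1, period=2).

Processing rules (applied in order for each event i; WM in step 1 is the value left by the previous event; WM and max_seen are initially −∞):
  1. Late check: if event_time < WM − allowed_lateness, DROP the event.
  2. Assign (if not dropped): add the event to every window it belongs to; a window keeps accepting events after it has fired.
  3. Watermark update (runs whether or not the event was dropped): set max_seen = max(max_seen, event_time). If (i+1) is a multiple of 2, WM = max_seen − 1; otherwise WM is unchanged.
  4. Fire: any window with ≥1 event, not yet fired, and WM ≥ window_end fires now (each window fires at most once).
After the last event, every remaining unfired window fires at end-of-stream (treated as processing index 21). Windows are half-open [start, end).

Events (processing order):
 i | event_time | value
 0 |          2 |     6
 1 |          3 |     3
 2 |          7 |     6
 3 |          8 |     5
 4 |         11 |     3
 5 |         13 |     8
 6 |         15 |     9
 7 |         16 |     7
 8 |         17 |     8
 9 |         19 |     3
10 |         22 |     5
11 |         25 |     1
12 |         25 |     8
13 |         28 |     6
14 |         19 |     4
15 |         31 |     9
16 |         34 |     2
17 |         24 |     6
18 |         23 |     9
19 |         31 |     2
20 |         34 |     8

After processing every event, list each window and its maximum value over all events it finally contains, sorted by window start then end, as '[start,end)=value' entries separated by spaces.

[0,6)=6 [6,12)=6 [12,18)=9 [18,24)=5 [24,30)=8 [30,36)=9

i=0 t=2 v=6: → [0,6); WM=−∞
i=1 t=3 v=3: → [0,6); WM=2
i=2 t=7 v=6: → [6,12); WM=2
i=3 t=8 v=5: → [6,12); WM=7; [0,6) fires=6
i=4 t=11 v=3: → [6,12); WM=7
i=5 t=13 v=8: → [12,18); WM=12; [6,12) fires=6
i=6 t=15 v=9: → [12,18); WM=12
i=7 t=16 v=7: → [12,18); WM=15
i=8 t=17 v=8: → [12,18); WM=15
i=9 t=19 v=3: → [18,24); WM=18; [12,18) fires=9
i=10 t=22 v=5: → [18,24); WM=18
i=11 t=25 v=1: → [24,30); WM=24; [18,24) fires=5
i=12 t=25 v=8: → [24,30); WM=24
i=13 t=28 v=6: → [24,30); WM=27
i=14 t=19 v=4: DROP (t<27-2); WM=27
i=15 t=31 v=9: → [30,36); WM=30; [24,30) fires=8
i=16 t=34 v=2: → [30,36); WM=30
i=17 t=24 v=6: DROP (t<30-2); WM=33
i=18 t=23 v=9: DROP (t<33-2); WM=33
i=19 t=31 v=2: → [30,36); WM=33
i=20 t=34 v=8: → [30,36); WM=33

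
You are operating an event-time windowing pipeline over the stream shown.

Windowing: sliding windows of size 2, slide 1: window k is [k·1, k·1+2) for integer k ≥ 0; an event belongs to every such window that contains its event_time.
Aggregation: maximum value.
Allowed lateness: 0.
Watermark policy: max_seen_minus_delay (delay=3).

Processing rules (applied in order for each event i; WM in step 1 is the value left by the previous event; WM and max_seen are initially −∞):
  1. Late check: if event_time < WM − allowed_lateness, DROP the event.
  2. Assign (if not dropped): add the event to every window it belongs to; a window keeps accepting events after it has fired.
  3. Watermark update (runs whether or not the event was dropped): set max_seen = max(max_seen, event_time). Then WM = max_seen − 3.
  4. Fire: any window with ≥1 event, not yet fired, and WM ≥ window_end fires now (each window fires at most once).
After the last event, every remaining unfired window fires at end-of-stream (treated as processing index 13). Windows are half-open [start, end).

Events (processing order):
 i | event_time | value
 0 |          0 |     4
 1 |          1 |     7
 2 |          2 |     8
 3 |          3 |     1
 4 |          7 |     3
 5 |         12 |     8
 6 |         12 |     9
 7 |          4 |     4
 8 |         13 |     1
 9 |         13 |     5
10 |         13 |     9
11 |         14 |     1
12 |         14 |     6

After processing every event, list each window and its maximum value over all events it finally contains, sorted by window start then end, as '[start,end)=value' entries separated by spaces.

i=0 t=0 v=4: → [0,2); WM=-3
i=1 t=1 v=7: → [1,3),[0,2); WM=-2
i=2 t=2 v=8: → [2,4),[1,3); WM=-1
i=3 t=3 v=1: → [3,5),[2,4); WM=0
i=4 t=7 v=3: → [7,9),[6,8); WM=4; [0,2) fires=7 [1,3) fires=8 [2,4) fires=8
i=5 t=12 v=8: → [12,14),[11,13); WM=9; [3,5) fires=1 [6,8) fires=3 [7,9) fires=3
i=6 t=12 v=9: → [12,14),[11,13); WM=9
i=7 t=4 v=4: DROP (t<9-0); WM=9
i=8 t=13 v=1: → [13,15),[12,14); WM=10
i=9 t=13 v=5: → [13,15),[12,14); WM=10
i=10 t=13 v=9: → [13,15),[12,14); WM=10
i=11 t=14 v=1: → [14,16),[13,15); WM=11
i=12 t=14 v=6: → [14,16),[13,15); WM=11

[0,2)=7 [1,3)=8 [2,4)=8 [3,5)=1 [6,8)=3 [7,9)=3 [11,13)=9 [12,14)=9 [13,15)=9 [14,16)=6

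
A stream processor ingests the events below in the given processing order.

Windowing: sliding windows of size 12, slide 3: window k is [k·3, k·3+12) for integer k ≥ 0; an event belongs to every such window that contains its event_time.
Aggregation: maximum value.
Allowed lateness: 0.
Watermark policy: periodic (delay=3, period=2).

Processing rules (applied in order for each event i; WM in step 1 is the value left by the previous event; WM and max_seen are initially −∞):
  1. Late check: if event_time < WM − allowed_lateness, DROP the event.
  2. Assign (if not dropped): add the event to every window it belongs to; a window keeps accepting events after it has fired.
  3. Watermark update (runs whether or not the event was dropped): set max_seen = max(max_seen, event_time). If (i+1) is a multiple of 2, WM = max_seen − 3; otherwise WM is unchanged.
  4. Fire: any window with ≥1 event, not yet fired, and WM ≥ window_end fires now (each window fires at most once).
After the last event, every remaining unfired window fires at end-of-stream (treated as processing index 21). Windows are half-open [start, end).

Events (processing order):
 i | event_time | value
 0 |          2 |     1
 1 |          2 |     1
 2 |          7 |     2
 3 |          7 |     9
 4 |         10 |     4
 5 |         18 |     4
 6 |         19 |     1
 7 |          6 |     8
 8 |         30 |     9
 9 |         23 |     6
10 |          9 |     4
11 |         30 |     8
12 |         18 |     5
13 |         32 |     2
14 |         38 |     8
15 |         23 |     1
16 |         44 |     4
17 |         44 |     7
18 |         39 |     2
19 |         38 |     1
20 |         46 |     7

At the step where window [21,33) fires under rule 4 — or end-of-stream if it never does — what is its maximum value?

i=0 t=2 v=1: → [0,12); WM=−∞
i=1 t=2 v=1: → [0,12); WM=-1
i=2 t=7 v=2: → [6,18),[3,15),[0,12); WM=-1
i=3 t=7 v=9: → [6,18),[3,15),[0,12); WM=4
i=4 t=10 v=4: → [9,21),[6,18),[3,15),[0,12); WM=4
i=5 t=18 v=4: → [18,30),[15,27),[12,24),[9,21); WM=15; [0,12) fires=9 [3,15) fires=9
i=6 t=19 v=1: → [18,30),[15,27),[12,24),[9,21); WM=15
i=7 t=6 v=8: DROP (t<15-0); WM=16
i=8 t=30 v=9: → [30,42),[27,39),[24,36),[21,33); WM=16
i=9 t=23 v=6: → [21,33),[18,30),[15,27),[12,24); WM=27; [6,18) fires=9 [9,21) fires=4 [12,24) fires=6 [15,27) fires=6
i=10 t=9 v=4: DROP (t<27-0); WM=27
i=11 t=30 v=8: → [30,42),[27,39),[24,36),[21,33); WM=27
i=12 t=18 v=5: DROP (t<27-0); WM=27
i=13 t=32 v=2: → [30,42),[27,39),[24,36),[21,33); WM=29
i=14 t=38 v=8: → [36,48),[33,45),[30,42),[27,39); WM=29
i=15 t=23 v=1: DROP (t<29-0); WM=35; [18,30) fires=6 [21,33) fires=9
i=16 t=44 v=4: → [42,54),[39,51),[36,48),[33,45); WM=35
i=17 t=44 v=7: → [42,54),[39,51),[36,48),[33,45); WM=41; [24,36) fires=9 [27,39) fires=9
i=18 t=39 v=2: DROP (t<41-0); WM=41
i=19 t=38 v=1: DROP (t<41-0); WM=41
i=20 t=46 v=7: → [45,57),[42,54),[39,51),[36,48); WM=41

9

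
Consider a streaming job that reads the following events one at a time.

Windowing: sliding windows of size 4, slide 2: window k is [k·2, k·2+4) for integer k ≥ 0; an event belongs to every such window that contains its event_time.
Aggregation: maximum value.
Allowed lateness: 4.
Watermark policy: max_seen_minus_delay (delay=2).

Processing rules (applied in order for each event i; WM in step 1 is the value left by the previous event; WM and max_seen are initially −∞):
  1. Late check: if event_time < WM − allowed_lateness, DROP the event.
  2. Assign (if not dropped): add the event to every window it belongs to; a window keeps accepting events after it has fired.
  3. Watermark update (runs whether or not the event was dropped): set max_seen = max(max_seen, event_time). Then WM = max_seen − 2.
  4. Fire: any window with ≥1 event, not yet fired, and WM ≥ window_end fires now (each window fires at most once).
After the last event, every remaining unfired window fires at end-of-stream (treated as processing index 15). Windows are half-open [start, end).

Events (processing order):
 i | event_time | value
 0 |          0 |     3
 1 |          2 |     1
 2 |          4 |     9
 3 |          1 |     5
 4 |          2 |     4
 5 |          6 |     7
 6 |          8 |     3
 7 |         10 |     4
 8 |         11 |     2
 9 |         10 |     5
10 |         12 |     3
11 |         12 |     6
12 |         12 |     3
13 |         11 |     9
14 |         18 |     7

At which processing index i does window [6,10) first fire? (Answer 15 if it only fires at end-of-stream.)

10

i=0 t=0 v=3: → [0,4); WM=-2
i=1 t=2 v=1: → [2,6),[0,4); WM=0
i=2 t=4 v=9: → [4,8),[2,6); WM=2
i=3 t=1 v=5: → [0,4); WM=2
i=4 t=2 v=4: → [2,6),[0,4); WM=2
i=5 t=6 v=7: → [6,10),[4,8); WM=4; [0,4) fires=5
i=6 t=8 v=3: → [8,12),[6,10); WM=6; [2,6) fires=9
i=7 t=10 v=4: → [10,14),[8,12); WM=8; [4,8) fires=9
i=8 t=11 v=2: → [10,14),[8,12); WM=9
i=9 t=10 v=5: → [10,14),[8,12); WM=9
i=10 t=12 v=3: → [12,16),[10,14); WM=10; [6,10) fires=7
i=11 t=12 v=6: → [12,16),[10,14); WM=10
i=12 t=12 v=3: → [12,16),[10,14); WM=10
i=13 t=11 v=9: → [10,14),[8,12); WM=10
i=14 t=18 v=7: → [18,22),[16,20); WM=16; [8,12) fires=9 [10,14) fires=9 [12,16) fires=6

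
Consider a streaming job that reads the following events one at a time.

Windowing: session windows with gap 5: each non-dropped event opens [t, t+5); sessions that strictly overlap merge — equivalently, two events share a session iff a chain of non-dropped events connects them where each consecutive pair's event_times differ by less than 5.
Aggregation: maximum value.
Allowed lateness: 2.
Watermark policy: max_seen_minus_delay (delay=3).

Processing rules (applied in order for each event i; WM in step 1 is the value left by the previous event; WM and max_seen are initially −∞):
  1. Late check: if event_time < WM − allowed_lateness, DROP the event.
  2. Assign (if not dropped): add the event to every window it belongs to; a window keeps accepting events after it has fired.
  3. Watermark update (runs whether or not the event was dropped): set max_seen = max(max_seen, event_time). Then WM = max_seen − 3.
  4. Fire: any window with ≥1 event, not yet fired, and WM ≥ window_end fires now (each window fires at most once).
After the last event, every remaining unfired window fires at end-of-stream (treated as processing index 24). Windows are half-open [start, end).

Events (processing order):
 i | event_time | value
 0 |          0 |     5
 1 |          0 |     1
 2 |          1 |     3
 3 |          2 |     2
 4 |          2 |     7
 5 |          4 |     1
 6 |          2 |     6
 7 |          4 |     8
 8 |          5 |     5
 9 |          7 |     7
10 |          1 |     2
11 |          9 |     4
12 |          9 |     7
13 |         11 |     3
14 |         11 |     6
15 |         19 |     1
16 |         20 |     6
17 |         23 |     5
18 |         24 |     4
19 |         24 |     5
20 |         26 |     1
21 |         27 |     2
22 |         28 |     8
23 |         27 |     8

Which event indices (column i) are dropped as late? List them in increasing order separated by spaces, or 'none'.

10

i=0 t=0 v=5: → [0,5); WM=-3
i=1 t=0 v=1: → [0,5); WM=-3
i=2 t=1 v=3: → [0,6); WM=-2
i=3 t=2 v=2: → [0,7); WM=-1
i=4 t=2 v=7: → [0,7); WM=-1
i=5 t=4 v=1: → [0,9); WM=1
i=6 t=2 v=6: → [0,9); WM=1
i=7 t=4 v=8: → [0,9); WM=1
i=8 t=5 v=5: → [0,10); WM=2
i=9 t=7 v=7: → [0,12); WM=4
i=10 t=1 v=2: DROP (t<4-2); WM=4
i=11 t=9 v=4: → [0,14); WM=6
i=12 t=9 v=7: → [0,14); WM=6
i=13 t=11 v=3: → [0,16); WM=8
i=14 t=11 v=6: → [0,16); WM=8
i=15 t=19 v=1: → [19,24); WM=16
i=16 t=20 v=6: → [19,25); WM=17
i=17 t=23 v=5: → [19,28); WM=20
i=18 t=24 v=4: → [19,29); WM=21
i=19 t=24 v=5: → [19,29); WM=21
i=20 t=26 v=1: → [19,31); WM=23
i=21 t=27 v=2: → [19,32); WM=24
i=22 t=28 v=8: → [19,33); WM=25
i=23 t=27 v=8: → [19,33); WM=25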